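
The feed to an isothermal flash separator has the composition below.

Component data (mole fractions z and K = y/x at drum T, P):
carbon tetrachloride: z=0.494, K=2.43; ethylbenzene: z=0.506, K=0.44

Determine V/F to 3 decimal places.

Binary case is linear: z₁(K₁−1)(1+V/F(K₂−1)) + z₂(K₂−1)(1+V/F(K₁−1)) = 0
⇒ V/F = [z₁(K₁−1)+z₂(K₂−1)] / [−(K₁−1)(K₂−1)] = 0.4231/0.8008 = 0.528

V/F = 0.528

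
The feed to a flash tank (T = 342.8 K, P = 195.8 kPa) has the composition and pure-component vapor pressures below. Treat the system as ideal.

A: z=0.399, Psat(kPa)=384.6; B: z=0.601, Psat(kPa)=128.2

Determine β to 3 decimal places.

Raoult's law: Kᵢ = Pᵢˢᵃᵗ/P = Pᵢˢᵃᵗ/195.8.
  K_A = 384.6/195.8 = 1.96425, K_B = 128.2/195.8 = 0.65475
Binary case is linear: z₁(K₁−1)(1+β(K₂−1)) + z₂(K₂−1)(1+β(K₁−1)) = 0
⇒ β = [z₁(K₁−1)+z₂(K₂−1)] / [−(K₁−1)(K₂−1)] = 0.1772/0.3329 = 0.532

β = 0.532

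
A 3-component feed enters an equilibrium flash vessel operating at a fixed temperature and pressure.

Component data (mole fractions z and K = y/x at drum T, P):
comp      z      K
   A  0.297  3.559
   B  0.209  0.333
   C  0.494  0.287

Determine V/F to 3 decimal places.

Material balance + equilibrium reduce to Σ zᵢ(Kᵢ−1)/(1+V/F(Kᵢ−1)) = 0.
g(0) = ΣzᵢKᵢ − 1 = 0.268 and g(1) = 1 − Σzᵢ/Kᵢ = -1.432, so a root lies in (0, 1).
Iterate (Newton) starting at V/F = 0.5:
  V/F = 0.500: g = -0.4231, g' = -1.190 → V/F = 0.144
  V/F = 0.144: g = 0.0079, g' = -1.463 → V/F = 0.150
Converged at V/F = 0.150.

V/F = 0.150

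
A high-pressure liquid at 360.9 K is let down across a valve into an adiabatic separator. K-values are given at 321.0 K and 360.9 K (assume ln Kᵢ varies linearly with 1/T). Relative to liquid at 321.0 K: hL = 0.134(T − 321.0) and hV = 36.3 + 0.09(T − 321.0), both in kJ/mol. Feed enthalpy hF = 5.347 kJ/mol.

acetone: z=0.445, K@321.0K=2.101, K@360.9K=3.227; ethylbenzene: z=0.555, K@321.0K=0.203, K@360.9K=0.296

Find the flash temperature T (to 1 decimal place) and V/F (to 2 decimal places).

Adiabatic flash: solve Rachford–Rice at each trial T, then check hF = ψ·hV(T) + (1−ψ)·hL(T).
  T = 321.0 K: K = (2.101, 0.203), RR gives ψ = 0.054, H_out = 1.970 kJ/mol
  T = 360.9 K: K = (3.227, 0.296), RR gives ψ = 0.383, H_out = 18.573 kJ/mol
  T = 340.9 K: K = (2.635, 0.248), RR gives ψ = 0.252, H_out = 11.599 kJ/mol
  T = 330.9 K: K = (2.360, 0.225), RR gives ψ = 0.166, H_out = 7.276 kJ/mol
  T = 325.9 K: K = (2.227, 0.214), RR gives ψ = 0.114, H_out = 4.760 kJ/mol
  T = 328.4 K: K = (2.293, 0.219), RR gives ψ = 0.141, H_out = 6.054 kJ/mol
  T = 327.1 K: K = (2.259, 0.216), RR gives ψ = 0.127, H_out = 5.391 kJ/mol
Linear interpolation between T = 325.9 (H_out = 4.760) and T = 327.1 (H_out = 5.391) on hF = 5.347 gives T ≈ 327.0 K, at which ψ = 0.13.

T = 327.0 K, V/F = 0.13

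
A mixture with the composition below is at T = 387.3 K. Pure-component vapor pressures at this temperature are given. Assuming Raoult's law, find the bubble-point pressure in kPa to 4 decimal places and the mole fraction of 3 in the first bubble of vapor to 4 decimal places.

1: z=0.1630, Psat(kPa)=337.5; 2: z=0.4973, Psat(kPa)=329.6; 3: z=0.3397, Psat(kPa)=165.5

Pbub = 275.1429 kPa, y_3 = 0.2043

At the bubble point ψ → 0, so ΣzᵢKᵢ = 1 with Kᵢ = Pᵢˢᵃᵗ/P ⇒ P = ΣzᵢPᵢˢᵃᵗ.
P = 0.1630·337.5 + 0.4973·329.6 + 0.3397·165.5 = 275.1429 kPa
yᵢ = zᵢPᵢˢᵃᵗ/P ⇒ y_3 = 0.3397·165.5/275.1429 = 0.2043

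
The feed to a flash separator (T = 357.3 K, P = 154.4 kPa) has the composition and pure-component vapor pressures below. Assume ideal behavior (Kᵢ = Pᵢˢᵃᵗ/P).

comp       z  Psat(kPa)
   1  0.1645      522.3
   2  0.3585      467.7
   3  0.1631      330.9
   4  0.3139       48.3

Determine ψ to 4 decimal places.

ψ = 0.8268

Raoult's law: Kᵢ = Pᵢˢᵃᵗ/P = Pᵢˢᵃᵗ/154.4.
  K_1 = 522.3/154.4 = 3.382772, K_2 = 467.7/154.4 = 3.029145, K_3 = 330.9/154.4 = 2.143135, K_4 = 48.3/154.4 = 0.312824
Rachford–Rice: g(ψ) = Σ zᵢ(Kᵢ−1)/(1+ψ(Kᵢ−1)) = 0.
Check two-phase: ΣzᵢKᵢ = 2.0902 > 1 and Σzᵢ/Kᵢ = 1.2465 > 1, so g(0) = 1.0902 > 0 and g(1) = -0.2465 < 0.
Newton–Raphson from ψ = 0.64:
  ψ = 0.6400: g = 0.19433, g' = -0.9692 → ψ = 0.8405
  ψ = 0.8405: g = -0.01612, g' = -1.1913 → ψ = 0.8270
  ψ = 0.8270: g = -0.00019, g' = -1.1632 → ψ = 0.8268
Converged at ψ = 0.8268.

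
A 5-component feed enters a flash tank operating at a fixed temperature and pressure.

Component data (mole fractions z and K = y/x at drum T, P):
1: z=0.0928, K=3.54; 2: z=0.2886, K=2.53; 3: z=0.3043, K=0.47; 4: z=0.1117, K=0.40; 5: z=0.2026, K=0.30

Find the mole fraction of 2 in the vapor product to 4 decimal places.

Rachford–Rice: g(V/F) = Σ zᵢ(Kᵢ−1)/(1+V/F(Kᵢ−1)) = 0.
Feasibility: ΣzᵢKᵢ = 1.3072, Σzᵢ/Kᵢ = 1.7423 — both > 1, two phases present.
Newton–Raphson from V/F = 0.42:
  V/F = 0.4200: g = -0.11507, g' = -0.8030 → V/F = 0.2767
  V/F = 0.2767: g = 0.00340, g' = -0.8678 → V/F = 0.2806
Converged at V/F = 0.2806.
Compositions from xᵢ = zᵢ/(1+V/F(Kᵢ−1)), yᵢ = Kᵢxᵢ:
  1: x = 0.0542, y = 0.1918
  2: x = 0.2019, y = 0.5108
  3: x = 0.3575, y = 0.1680
  4: x = 0.1343, y = 0.0537
  5: x = 0.2521, y = 0.0756

y_2 = 0.5108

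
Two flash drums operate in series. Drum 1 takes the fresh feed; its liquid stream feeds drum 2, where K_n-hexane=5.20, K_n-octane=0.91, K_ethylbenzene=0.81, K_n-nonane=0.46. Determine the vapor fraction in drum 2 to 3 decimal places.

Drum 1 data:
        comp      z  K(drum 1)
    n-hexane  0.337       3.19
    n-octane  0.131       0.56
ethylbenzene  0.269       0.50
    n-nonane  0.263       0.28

V/F (drum 2) = 0.436

Drum 1:
Newton–Raphson from ψ₁ = 0.5:
  ψ₁ = 0.500: g = -0.1968, g' = -0.862 → ψ₁ = 0.272
  ψ₁ = 0.272: g = 0.0061, g' = -0.969 → ψ₁ = 0.278
Converged at ψ₁ = 0.278.
Drum-1 compositions:
  n-hexane: x = 0.209, y = 0.668
  n-octane: x = 0.149, y = 0.084
  ethylbenzene: x = 0.312, y = 0.156
  n-nonane: x = 0.329, y = 0.092
Drum-2 feed = drum-1 liquid: z₂ = (0.2094, 0.1493, 0.3124, 0.3288).
Drum 2:
Material balance + equilibrium reduce to Σ zᵢ(Kᵢ−1)/(1+ψ₂(Kᵢ−1)) = 0.
Check two-phase: ΣzᵢKᵢ = 1.629 > 1 and Σzᵢ/Kᵢ = 1.305 > 1, so g(0) = 0.629 > 0 and g(1) = -0.305 < 0.
Newton iteration, ψ₂⁰ = 0.48:
  ψ₂ = 0.480: g = -0.0274, g' = -0.596 → ψ₂ = 0.434
  ψ₂ = 0.434: g = 0.0010, g' = -0.642 → ψ₂ = 0.436
Converged at ψ₂ = 0.436.
  n-hexane: x = 0.074, y = 0.385
  n-octane: x = 0.155, y = 0.141
  ethylbenzene: x = 0.341, y = 0.276
  n-nonane: x = 0.430, y = 0.198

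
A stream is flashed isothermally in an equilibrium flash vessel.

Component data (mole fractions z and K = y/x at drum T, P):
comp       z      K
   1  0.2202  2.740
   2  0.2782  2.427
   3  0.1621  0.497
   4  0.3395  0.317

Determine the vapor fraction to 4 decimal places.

Material balance + equilibrium reduce to Σ zᵢ(Kᵢ−1)/(1+ψ(Kᵢ−1)) = 0.
g(0) = ΣzᵢKᵢ − 1 = 0.4667 and g(1) = 1 − Σzᵢ/Kᵢ = -0.5921, so a root lies in (0, 1).
Newton–Raphson from ψ = 0.47:
  ψ = 0.4700: g = 0.00011, g' = -0.8186 → ψ = 0.4701
Converged at ψ = 0.4701.

ψ = 0.4701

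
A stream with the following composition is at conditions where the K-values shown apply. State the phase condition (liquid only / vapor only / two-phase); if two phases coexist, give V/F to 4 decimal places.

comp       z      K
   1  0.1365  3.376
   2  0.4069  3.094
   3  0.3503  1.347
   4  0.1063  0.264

vapor only

ΣzᵢKᵢ = 2.2197; Σzᵢ/Kᵢ = 0.8347.
Since Σzᵢ/Kᵢ < 1 the mixture is above its dew point — single vapor phase.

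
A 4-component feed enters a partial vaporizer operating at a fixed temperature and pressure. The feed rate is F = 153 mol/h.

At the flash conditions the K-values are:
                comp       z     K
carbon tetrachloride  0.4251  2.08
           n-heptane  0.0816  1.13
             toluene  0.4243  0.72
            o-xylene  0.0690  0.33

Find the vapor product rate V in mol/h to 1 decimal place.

V = 123.8 mol/h

Newton iteration, V/F⁰ = 0.54:
  V/F = 0.5400: g = 0.08749, g' = -0.3212 → V/F = 0.8124
  V/F = 0.8124: g = -0.00108, g' = -0.3467 → V/F = 0.8092
Converged at V/F = 0.8092.
Then V = V/F·F = 0.8092·153 = 123.8 mol/h and L = F − V = 29.2 mol/h.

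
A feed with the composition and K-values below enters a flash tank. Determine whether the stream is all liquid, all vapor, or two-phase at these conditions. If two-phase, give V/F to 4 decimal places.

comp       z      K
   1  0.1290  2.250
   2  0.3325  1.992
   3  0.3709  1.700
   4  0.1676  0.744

all vapor

ΣzᵢKᵢ = 1.7078; Σzᵢ/Kᵢ = 0.6677.
Since Σzᵢ/Kᵢ < 1 the mixture is above its dew point — single vapor phase.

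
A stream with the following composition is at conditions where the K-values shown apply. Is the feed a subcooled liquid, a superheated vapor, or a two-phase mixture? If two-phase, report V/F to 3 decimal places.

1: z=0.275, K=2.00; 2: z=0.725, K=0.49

subcooled liquid

ΣzᵢKᵢ = 0.905; Σzᵢ/Kᵢ = 1.617.
Since ΣzᵢKᵢ < 1 the mixture is below its bubble point — single liquid phase.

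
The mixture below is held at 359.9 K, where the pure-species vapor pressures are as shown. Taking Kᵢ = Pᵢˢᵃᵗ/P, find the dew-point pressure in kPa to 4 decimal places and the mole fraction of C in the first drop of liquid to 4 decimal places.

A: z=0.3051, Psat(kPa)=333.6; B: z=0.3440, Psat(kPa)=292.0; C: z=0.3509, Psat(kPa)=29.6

Pdew = 71.6981 kPa, x_C = 0.8500

At the dew point ψ → 1, so Σzᵢ/Kᵢ = 1 with Kᵢ = Pᵢˢᵃᵗ/P ⇒ 1/P = Σzᵢ/Pᵢˢᵃᵗ.
1/P = 0.3051/333.6 + 0.3440/292.0 + 0.3509/29.6 = 0.0139474 ⇒ P = 71.6981 kPa
xᵢ = zᵢP/Pᵢˢᵃᵗ ⇒ x_C = 0.3509·71.6981/29.6 = 0.8500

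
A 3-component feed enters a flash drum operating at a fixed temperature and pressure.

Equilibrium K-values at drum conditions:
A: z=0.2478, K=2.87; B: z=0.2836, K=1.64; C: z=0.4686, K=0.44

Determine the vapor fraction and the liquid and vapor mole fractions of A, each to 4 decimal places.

Let ψ = V/F and solve Σ zᵢ(Kᵢ−1)/(1+ψ(Kᵢ−1)) = 0.
Check two-phase: ΣzᵢKᵢ = 1.3825 > 1 and Σzᵢ/Kᵢ = 1.3243 > 1, so g(0) = 0.3825 > 0 and g(1) = -0.3243 < 0.
Iterate (Newton) starting at ψ = 0.51:
  ψ = 0.5100: g = 0.00670, g' = -0.5810 → ψ = 0.5215
Converged at ψ = 0.5215.
Compositions from xᵢ = zᵢ/(1+ψ(Kᵢ−1)), yᵢ = Kᵢxᵢ:
  A: x = 0.1255, y = 0.3600
  B: x = 0.2126, y = 0.3487
  C: x = 0.6619, y = 0.2912

ψ = 0.5215, x_A = 0.1255, y_A = 0.3600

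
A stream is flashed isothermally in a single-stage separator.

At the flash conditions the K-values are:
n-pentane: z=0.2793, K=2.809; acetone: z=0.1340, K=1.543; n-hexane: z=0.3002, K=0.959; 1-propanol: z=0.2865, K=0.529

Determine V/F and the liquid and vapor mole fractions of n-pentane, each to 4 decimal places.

Rachford–Rice: g(V/F) = Σ zᵢ(Kᵢ−1)/(1+V/F(Kᵢ−1)) = 0.
Feasibility: ΣzᵢKᵢ = 1.4308, Σzᵢ/Kᵢ = 1.0409 — both > 1, two phases present.
Iterate (Newton) starting at V/F = 0.63:
  V/F = 0.6300: g = 0.08584, g' = -0.3506 → V/F = 0.8748
  V/F = 0.8748: g = 0.00269, g' = -0.3396 → V/F = 0.8828
Converged at V/F = 0.8828.
Compositions from xᵢ = zᵢ/(1+V/F(Kᵢ−1)), yᵢ = Kᵢxᵢ:
  n-pentane: x = 0.1076, y = 0.3021
  acetone: x = 0.0906, y = 0.1398
  n-hexane: x = 0.3115, y = 0.2987
  1-propanol: x = 0.4904, y = 0.2594

V/F = 0.8828, x_n-pentane = 0.1076, y_n-pentane = 0.3021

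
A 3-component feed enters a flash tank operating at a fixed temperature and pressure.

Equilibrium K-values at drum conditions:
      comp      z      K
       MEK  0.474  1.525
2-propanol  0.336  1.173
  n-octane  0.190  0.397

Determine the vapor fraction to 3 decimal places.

Let ψ = V/F and solve Σ zᵢ(Kᵢ−1)/(1+ψ(Kᵢ−1)) = 0.
g(0) = ΣzᵢKᵢ − 1 = 0.192 and g(1) = 1 − Σzᵢ/Kᵢ = -0.076, so a root lies in (0, 1).
Iterate (Newton) starting at ψ = 0.68:
  ψ = 0.680: g = 0.0412, g' = -0.277 → ψ = 0.828
  ψ = 0.828: g = -0.0047, g' = -0.347 → ψ = 0.815
Converged at ψ = 0.815.

ψ = 0.815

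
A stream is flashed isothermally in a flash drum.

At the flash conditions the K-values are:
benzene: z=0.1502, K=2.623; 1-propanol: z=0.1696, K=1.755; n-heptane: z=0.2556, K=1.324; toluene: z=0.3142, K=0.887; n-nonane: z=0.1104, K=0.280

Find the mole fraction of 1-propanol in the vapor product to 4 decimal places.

Rachford–Rice: g(β) = Σ zᵢ(Kᵢ−1)/(1+β(Kᵢ−1)) = 0.
Feasibility: ΣzᵢKᵢ = 1.3396, Σzᵢ/Kᵢ = 1.0955 — both > 1, two phases present.
Iterate (Newton) starting at β = 0.5:
  β = 0.5000: g = 0.13697, g' = -0.3356 → β = 0.9081
  β = 0.9081: g = -0.03069, g' = -0.5973 → β = 0.8567
  β = 0.8567: g = -0.00220, g' = -0.5161 → β = 0.8524
Converged at β = 0.8524.
Compositions from xᵢ = zᵢ/(1+β(Kᵢ−1)), yᵢ = Kᵢxᵢ:
  benzene: x = 0.0630, y = 0.1653
  1-propanol: x = 0.1032, y = 0.1811
  n-heptane: x = 0.2003, y = 0.2652
  toluene: x = 0.3477, y = 0.3084
  n-nonane: x = 0.2858, y = 0.0800

y_1-propanol = 0.1811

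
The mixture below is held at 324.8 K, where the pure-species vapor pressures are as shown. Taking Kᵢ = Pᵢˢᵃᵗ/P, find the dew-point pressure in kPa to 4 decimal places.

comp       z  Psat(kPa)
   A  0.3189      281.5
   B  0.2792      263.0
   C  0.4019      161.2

At the dew point ψ → 1, so Σzᵢ/Kᵢ = 1 with Kᵢ = Pᵢˢᵃᵗ/P ⇒ 1/P = Σzᵢ/Pᵢˢᵃᵗ.
1/P = 0.3189/281.5 + 0.2792/263.0 + 0.4019/161.2 = 0.0046876 ⇒ P = 213.3273 kPa

Pdew = 213.3273 kPa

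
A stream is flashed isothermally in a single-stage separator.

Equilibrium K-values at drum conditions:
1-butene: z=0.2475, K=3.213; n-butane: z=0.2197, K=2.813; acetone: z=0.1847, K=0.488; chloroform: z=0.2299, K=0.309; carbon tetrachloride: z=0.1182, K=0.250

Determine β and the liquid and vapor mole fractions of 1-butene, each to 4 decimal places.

Material balance + equilibrium reduce to Σ zᵢ(Kᵢ−1)/(1+β(Kᵢ−1)) = 0.
g(0) = ΣzᵢKᵢ − 1 = 0.6040 and g(1) = 1 − Σzᵢ/Kᵢ = -0.7504, so a root lies in (0, 1).
Iterate (Newton) starting at β = 0.3:
  β = 0.3000: g = 0.16065, g' = -1.0937 → β = 0.4469
  β = 0.4469: g = 0.00963, g' = -0.9884 → β = 0.4566
Converged at β = 0.4566.
Compositions from xᵢ = zᵢ/(1+β(Kᵢ−1)), yᵢ = Kᵢxᵢ:
  1-butene: x = 0.1231, y = 0.3955
  n-butane: x = 0.1202, y = 0.3381
  acetone: x = 0.2411, y = 0.1176
  chloroform: x = 0.3359, y = 0.1038
  carbon tetrachloride: x = 0.1798, y = 0.0449

β = 0.4566, x_1-butene = 0.1231, y_1-butene = 0.3955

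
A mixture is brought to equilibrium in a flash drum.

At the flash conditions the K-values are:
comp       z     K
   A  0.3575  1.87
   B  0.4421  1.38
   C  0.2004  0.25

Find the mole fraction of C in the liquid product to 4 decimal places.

Rachford–Rice: g(ψ) = Σ zᵢ(Kᵢ−1)/(1+ψ(Kᵢ−1)) = 0.
Feasibility: ΣzᵢKᵢ = 1.3287, Σzᵢ/Kᵢ = 1.3131 — both > 1, two phases present.
Iterate (Newton) starting at ψ = 0.5:
  ψ = 0.5000: g = 0.11744, g' = -0.4651 → ψ = 0.7525
  ψ = 0.7525: g = -0.02643, g' = -0.7315 → ψ = 0.7164
  ψ = 0.7164: g = -0.00117, g' = -0.6686 → ψ = 0.7146
Converged at ψ = 0.7146.
Compositions from xᵢ = zᵢ/(1+ψ(Kᵢ−1)), yᵢ = Kᵢxᵢ:
  A: x = 0.2204, y = 0.4122
  B: x = 0.3477, y = 0.4798
  C: x = 0.4319, y = 0.1080

x_C = 0.4319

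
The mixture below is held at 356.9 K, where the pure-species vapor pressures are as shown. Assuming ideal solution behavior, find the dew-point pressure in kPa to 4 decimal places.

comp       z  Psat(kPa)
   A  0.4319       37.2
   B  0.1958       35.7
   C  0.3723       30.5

At the dew point ψ → 1, so Σzᵢ/Kᵢ = 1 with Kᵢ = Pᵢˢᵃᵗ/P ⇒ 1/P = Σzᵢ/Pᵢˢᵃᵗ.
1/P = 0.4319/37.2 + 0.1958/35.7 + 0.3723/30.5 = 0.0293014 ⇒ P = 34.1281 kPa

Pdew = 34.1281 kPa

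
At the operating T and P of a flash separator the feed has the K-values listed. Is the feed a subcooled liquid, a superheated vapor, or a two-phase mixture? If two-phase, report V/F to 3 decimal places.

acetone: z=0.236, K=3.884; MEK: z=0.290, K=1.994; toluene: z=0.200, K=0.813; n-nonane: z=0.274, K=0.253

ΣzᵢKᵢ = 1.727; Σzᵢ/Kᵢ = 1.535.
Both exceed 1, so a two-phase solution exists.
Material balance + equilibrium reduce to Σ zᵢ(Kᵢ−1)/(1+ψ(Kᵢ−1)) = 0.
Newton–Raphson from ψ = 0.5:
  ψ = 0.500: g = 0.1033, g' = -0.855 → ψ = 0.621
  ψ = 0.621: g = -0.0018, g' = -0.902 → ψ = 0.619
Converged at ψ = 0.619.

two-phase, V/F = 0.619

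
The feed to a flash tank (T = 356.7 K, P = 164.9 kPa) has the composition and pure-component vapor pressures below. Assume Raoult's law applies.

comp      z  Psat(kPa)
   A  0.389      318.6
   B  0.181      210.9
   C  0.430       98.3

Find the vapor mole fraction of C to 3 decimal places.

Raoult's law: Kᵢ = Pᵢˢᵃᵗ/P = Pᵢˢᵃᵗ/164.9.
  K_A = 318.6/164.9 = 1.93208, K_B = 210.9/164.9 = 1.27896, K_C = 98.3/164.9 = 0.59612
Rachford–Rice: g(V/F) = Σ zᵢ(Kᵢ−1)/(1+V/F(Kᵢ−1)) = 0.
g(0) = ΣzᵢKᵢ − 1 = 0.239 and g(1) = 1 − Σzᵢ/Kᵢ = -0.064, so a root lies in (0, 1).
Iterate (Newton) starting at V/F = 0.5:
  V/F = 0.500: g = 0.0740, g' = -0.278 → V/F = 0.766
  V/F = 0.766: g = 0.0017, g' = -0.272 → V/F = 0.772
Converged at V/F = 0.772.
Compositions from xᵢ = zᵢ/(1+V/F(Kᵢ−1)), yᵢ = Kᵢxᵢ:
  A: x = 0.226, y = 0.437
  B: x = 0.149, y = 0.190
  C: x = 0.625, y = 0.373

y_C = 0.373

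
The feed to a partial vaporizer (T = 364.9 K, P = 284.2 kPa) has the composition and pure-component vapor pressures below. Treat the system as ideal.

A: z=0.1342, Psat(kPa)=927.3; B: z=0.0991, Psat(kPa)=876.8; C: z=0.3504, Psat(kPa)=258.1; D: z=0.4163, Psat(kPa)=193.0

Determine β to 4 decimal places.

Raoult's law: Kᵢ = Pᵢˢᵃᵗ/P = Pᵢˢᵃᵗ/284.2.
  K_A = 927.3/284.2 = 3.262843, K_B = 876.8/284.2 = 3.085151, K_C = 258.1/284.2 = 0.908163, K_D = 193.0/284.2 = 0.679099
Newton iteration, β⁰ = 0.61:
  β = 0.6100: g = 0.01833, g' = -0.2743 → β = 0.6768
  β = 0.6768: g = 0.00068, g' = -0.2546 → β = 0.6795
Converged at β = 0.6795.

β = 0.6795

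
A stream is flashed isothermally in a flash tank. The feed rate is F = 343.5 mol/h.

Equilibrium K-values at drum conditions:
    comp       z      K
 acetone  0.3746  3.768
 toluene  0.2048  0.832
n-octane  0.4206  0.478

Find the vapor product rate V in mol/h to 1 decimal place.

Let ψ = V/F and solve Σ zᵢ(Kᵢ−1)/(1+ψ(Kᵢ−1)) = 0.
Check two-phase: ΣzᵢKᵢ = 1.7829 > 1 and Σzᵢ/Kᵢ = 1.2255 > 1, so g(0) = 0.7829 > 0 and g(1) = -0.2255 < 0.
Iterate (Newton) starting at ψ = 0.62:
  ψ = 0.6200: g = 0.01873, g' = -0.6468 → ψ = 0.6490
  ψ = 0.6490: g = 0.00016, g' = -0.6364 → ψ = 0.6492
Converged at ψ = 0.6492.
Then V = ψ·F = 0.6492·343.5 = 223.0 mol/h and L = F − V = 120.5 mol/h.

V = 223.0 mol/h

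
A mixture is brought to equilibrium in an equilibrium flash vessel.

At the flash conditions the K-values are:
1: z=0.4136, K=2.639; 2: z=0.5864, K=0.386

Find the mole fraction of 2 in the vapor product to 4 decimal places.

Binary case is linear: z₁(K₁−1)(1+ψ(K₂−1)) + z₂(K₂−1)(1+ψ(K₁−1)) = 0
⇒ ψ = [z₁(K₁−1)+z₂(K₂−1)] / [−(K₁−1)(K₂−1)] = 0.31784/1.00635 = 0.3158
Compositions from xᵢ = zᵢ/(1+ψ(Kᵢ−1)), yᵢ = Kᵢxᵢ:
  1: x = 0.2725, y = 0.7192
  2: x = 0.7275, y = 0.2808

y_2 = 0.2808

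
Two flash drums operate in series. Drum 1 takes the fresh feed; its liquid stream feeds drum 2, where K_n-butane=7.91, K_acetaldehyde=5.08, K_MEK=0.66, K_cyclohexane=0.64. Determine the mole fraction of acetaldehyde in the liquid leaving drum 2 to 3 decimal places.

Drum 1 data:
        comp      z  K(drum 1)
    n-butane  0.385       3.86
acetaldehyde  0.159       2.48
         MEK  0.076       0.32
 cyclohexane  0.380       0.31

Drum 1:
Material balance + equilibrium reduce to Σ zᵢ(Kᵢ−1)/(1+ψ₁(Kᵢ−1)) = 0.
Check two-phase: ΣzᵢKᵢ = 2.023 > 1 and Σzᵢ/Kᵢ = 1.627 > 1, so g(0) = 1.023 > 0 and g(1) = -0.627 < 0.
Newton–Raphson from ψ₁ = 0.66:
  ψ₁ = 0.660: g = -0.0749, g' = -1.192 → ψ₁ = 0.597
  ψ₁ = 0.597: g = -0.0015, g' = -1.151 → ψ₁ = 0.596
Converged at ψ₁ = 0.596.
Drum-1 compositions:
  n-butane: x = 0.142, y = 0.550
  acetaldehyde: x = 0.084, y = 0.210
  MEK: x = 0.128, y = 0.041
  cyclohexane: x = 0.645, y = 0.200
Drum-2 feed = drum-1 liquid: z₂ = (0.1424, 0.0845, 0.1278, 0.6454).
Drum 2:
Rachford–Rice: g(ψ₂) = Σ zᵢ(Kᵢ−1)/(1+ψ₂(Kᵢ−1)) = 0.
Feasibility: ΣzᵢKᵢ = 2.053, Σzᵢ/Kᵢ = 1.237 — both > 1, two phases present.
Iterate (Newton) starting at ψ₂ = 0.62:
  ψ₂ = 0.620: g = -0.0703, g' = -0.519 → ψ₂ = 0.484
  ψ₂ = 0.484: g = 0.0087, g' = -0.662 → ψ₂ = 0.498
Converged at ψ₂ = 0.498.
  n-butane: x = 0.032, y = 0.254
  acetaldehyde: x = 0.028, y = 0.142
  MEK: x = 0.154, y = 0.102
  cyclohexane: x = 0.786, y = 0.503

x_acetaldehyde (drum 2) = 0.028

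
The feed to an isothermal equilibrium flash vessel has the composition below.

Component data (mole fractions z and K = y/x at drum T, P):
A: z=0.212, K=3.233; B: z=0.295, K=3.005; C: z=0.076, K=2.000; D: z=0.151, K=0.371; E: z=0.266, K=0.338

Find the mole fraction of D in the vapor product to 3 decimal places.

y_D = 0.098

Newton–Raphson from ψ = 0.55:
  ψ = 0.550: g = 0.1206, g' = -0.941 → ψ = 0.678
  ψ = 0.678: g = -0.0010, g' = -0.973 → ψ = 0.677
Converged at ψ = 0.677.
Compositions from xᵢ = zᵢ/(1+ψ(Kᵢ−1)), yᵢ = Kᵢxᵢ:
  A: x = 0.084, y = 0.273
  B: x = 0.125, y = 0.376
  C: x = 0.045, y = 0.091
  D: x = 0.263, y = 0.098
  E: x = 0.482, y = 0.163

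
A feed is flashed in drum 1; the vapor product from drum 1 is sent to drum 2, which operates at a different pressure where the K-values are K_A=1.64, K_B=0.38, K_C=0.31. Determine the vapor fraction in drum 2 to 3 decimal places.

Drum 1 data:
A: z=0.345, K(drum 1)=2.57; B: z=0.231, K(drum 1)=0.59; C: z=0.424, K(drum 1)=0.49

Drum 1:
Let ψ₁ = V/F and solve Σ zᵢ(Kᵢ−1)/(1+ψ₁(Kᵢ−1)) = 0.
Check two-phase: ΣzᵢKᵢ = 1.231 > 1 and Σzᵢ/Kᵢ = 1.391 > 1, so g(0) = 0.231 > 0 and g(1) = -0.391 < 0.
Newton–Raphson from ψ₁ = 0.41:
  ψ₁ = 0.410: g = -0.0577, g' = -0.547 → ψ₁ = 0.304
  ψ₁ = 0.304: g = 0.0022, g' = -0.595 → ψ₁ = 0.308
Converged at ψ₁ = 0.308.
Drum-1 compositions:
  A: x = 0.232, y = 0.597
  B: x = 0.264, y = 0.156
  C: x = 0.503, y = 0.247
Drum-2 feed = drum-1 vapor: z₂ = (0.5975, 0.1560, 0.2465).
Drum 2:
Rachford–Rice: g(ψ₂) = Σ zᵢ(Kᵢ−1)/(1+ψ₂(Kᵢ−1)) = 0.
Feasibility: ΣzᵢKᵢ = 1.116, Σzᵢ/Kᵢ = 1.570 — both > 1, two phases present.
Newton–Raphson from ψ₂ = 0.32:
  ψ₂ = 0.320: g = -0.0216, g' = -0.455 → ψ₂ = 0.273
  ψ₂ = 0.273: g = -0.0003, g' = -0.442 → ψ₂ = 0.272
Converged at ψ₂ = 0.272.
  A: x = 0.509, y = 0.835
  B: x = 0.188, y = 0.071
  C: x = 0.303, y = 0.094

V/F (drum 2) = 0.272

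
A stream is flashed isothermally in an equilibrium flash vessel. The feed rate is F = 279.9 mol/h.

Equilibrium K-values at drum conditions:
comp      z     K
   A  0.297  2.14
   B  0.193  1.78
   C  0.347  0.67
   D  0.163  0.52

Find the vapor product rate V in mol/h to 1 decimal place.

V = 212.6 mol/h

Let ψ = V/F and solve Σ zᵢ(Kᵢ−1)/(1+ψ(Kᵢ−1)) = 0.
g(0) = ΣzᵢKᵢ − 1 = 0.296 and g(1) = 1 − Σzᵢ/Kᵢ = -0.079, so a root lies in (0, 1).
Newton–Raphson from ψ = 0.7:
  ψ = 0.700: g = 0.0189, g' = -0.318 → ψ = 0.760
Converged at ψ = 0.760.
Then V = ψ·F = 0.7597·279.9 = 212.6 mol/h and L = F − V = 67.3 mol/h.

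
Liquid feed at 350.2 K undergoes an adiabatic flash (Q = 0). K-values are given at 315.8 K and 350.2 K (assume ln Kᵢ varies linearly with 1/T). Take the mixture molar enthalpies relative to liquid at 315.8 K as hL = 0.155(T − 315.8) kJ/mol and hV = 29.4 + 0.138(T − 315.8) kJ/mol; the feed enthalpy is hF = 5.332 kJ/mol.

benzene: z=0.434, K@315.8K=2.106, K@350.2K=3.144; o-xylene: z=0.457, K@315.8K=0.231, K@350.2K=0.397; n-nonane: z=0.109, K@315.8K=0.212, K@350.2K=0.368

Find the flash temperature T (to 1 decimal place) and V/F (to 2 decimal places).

T = 322.6 K, V/F = 0.15

Adiabatic flash: solve Rachford–Rice at each trial T, then check hF = ψ·hV(T) + (1−ψ)·hL(T).
  T = 315.8 K: K = (2.106, 0.231, 0.212), RR gives ψ = 0.050, H_out = 1.468 kJ/mol
  T = 350.2 K: K = (3.144, 0.397, 0.368), RR gives ψ = 0.449, H_out = 18.271 kJ/mol
  T = 333.0 K: K = (2.600, 0.307, 0.283), RR gives ψ = 0.268, H_out = 10.480 kJ/mol
  T = 324.4 K: K = (2.347, 0.267, 0.246), RR gives ψ = 0.169, H_out = 6.269 kJ/mol
  T = 320.1 K: K = (2.225, 0.249, 0.229), RR gives ψ = 0.113, H_out = 3.967 kJ/mol
  T = 322.2 K: K = (2.284, 0.258, 0.237), RR gives ψ = 0.141, H_out = 5.112 kJ/mol
Linear interpolation between T = 322.2 (H_out = 5.112) and T = 324.4 (H_out = 6.269) on hF = 5.332 gives T ≈ 322.6 K, at which ψ = 0.15.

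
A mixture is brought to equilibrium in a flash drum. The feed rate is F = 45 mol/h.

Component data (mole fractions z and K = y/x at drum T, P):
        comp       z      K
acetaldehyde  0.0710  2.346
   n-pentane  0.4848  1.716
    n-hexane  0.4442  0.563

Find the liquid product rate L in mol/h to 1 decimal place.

L = 13.4 mol/h

Rachford–Rice: g(β) = Σ zᵢ(Kᵢ−1)/(1+β(Kᵢ−1)) = 0.
Feasibility: ΣzᵢKᵢ = 1.2486, Σzᵢ/Kᵢ = 1.1018 — both > 1, two phases present.
Newton iteration, β⁰ = 0.5:
  β = 0.5000: g = 0.06434, g' = -0.3196 → β = 0.7013
  β = 0.7013: g = 0.00035, g' = -0.3206 → β = 0.7024
Converged at β = 0.7024.
Then V = β·F = 0.7024·45 = 31.6 mol/h and L = F − V = 13.4 mol/h.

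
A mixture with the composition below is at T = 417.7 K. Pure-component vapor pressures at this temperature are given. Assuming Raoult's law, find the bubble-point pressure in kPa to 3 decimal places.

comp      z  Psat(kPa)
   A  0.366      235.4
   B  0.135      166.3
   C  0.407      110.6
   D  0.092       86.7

Pbub = 161.597 kPa

At the bubble point ψ → 0, so ΣzᵢKᵢ = 1 with Kᵢ = Pᵢˢᵃᵗ/P ⇒ P = ΣzᵢPᵢˢᵃᵗ.
P = 0.366·235.4 + 0.135·166.3 + 0.407·110.6 + 0.092·86.7 = 161.597 kPa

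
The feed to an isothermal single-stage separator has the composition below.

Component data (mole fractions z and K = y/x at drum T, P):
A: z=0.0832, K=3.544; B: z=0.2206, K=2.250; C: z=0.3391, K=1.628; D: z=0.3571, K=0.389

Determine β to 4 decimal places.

β = 0.6840

Newton iteration, β⁰ = 0.5:
  β = 0.5000: g = 0.11075, g' = -0.5887 → β = 0.6881
  β = 0.6881: g = -0.00259, g' = -0.6329 → β = 0.6840
Converged at β = 0.6840.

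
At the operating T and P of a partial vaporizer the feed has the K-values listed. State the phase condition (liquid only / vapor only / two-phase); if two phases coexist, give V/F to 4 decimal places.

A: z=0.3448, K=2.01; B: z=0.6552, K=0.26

ΣzᵢKᵢ = 0.8634; Σzᵢ/Kᵢ = 2.6915.
Since ΣzᵢKᵢ < 1 the mixture is below its bubble point — single liquid phase.

liquid only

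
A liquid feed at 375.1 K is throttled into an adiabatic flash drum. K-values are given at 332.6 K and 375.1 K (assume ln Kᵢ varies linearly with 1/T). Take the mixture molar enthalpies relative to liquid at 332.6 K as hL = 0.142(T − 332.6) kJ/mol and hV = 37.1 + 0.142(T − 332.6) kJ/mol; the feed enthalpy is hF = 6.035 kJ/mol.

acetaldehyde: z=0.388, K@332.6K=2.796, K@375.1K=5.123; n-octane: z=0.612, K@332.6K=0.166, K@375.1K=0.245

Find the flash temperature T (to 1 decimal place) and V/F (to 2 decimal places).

Adiabatic flash: solve Rachford–Rice at each trial T, then check hF = ψ·hV(T) + (1−ψ)·hL(T).
  T = 332.6 K: K = (2.796, 0.166), RR gives ψ = 0.124, H_out = 4.618 kJ/mol
  T = 375.1 K: K = (5.123, 0.245), RR gives ψ = 0.365, H_out = 19.594 kJ/mol
  T = 353.9 K: K = (3.857, 0.204), RR gives ψ = 0.273, H_out = 13.164 kJ/mol
  T = 343.2 K: K = (3.298, 0.185), RR gives ψ = 0.209, H_out = 9.277 kJ/mol
  T = 337.9 K: K = (3.040, 0.175), RR gives ψ = 0.170, H_out = 7.078 kJ/mol
  T = 335.2 K: K = (2.914, 0.170), RR gives ψ = 0.148, H_out = 5.862 kJ/mol
  T = 336.5 K: K = (2.975, 0.173), RR gives ψ = 0.159, H_out = 6.456 kJ/mol
Linear interpolation between T = 335.2 (H_out = 5.862) and T = 336.5 (H_out = 6.456) on hF = 6.035 gives T ≈ 335.6 K, at which ψ = 0.15.

T = 335.6 K, V/F = 0.15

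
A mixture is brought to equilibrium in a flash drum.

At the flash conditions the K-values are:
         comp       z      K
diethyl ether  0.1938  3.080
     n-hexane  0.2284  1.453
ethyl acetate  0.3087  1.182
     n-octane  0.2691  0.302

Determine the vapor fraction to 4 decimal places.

Newton iteration, ψ⁰ = 0.5:
  ψ = 0.5000: g = 0.04493, g' = -0.5506 → ψ = 0.5816
  ψ = 0.5816: g = -0.00107, g' = -0.5810 → ψ = 0.5798
Converged at ψ = 0.5797.

ψ = 0.5797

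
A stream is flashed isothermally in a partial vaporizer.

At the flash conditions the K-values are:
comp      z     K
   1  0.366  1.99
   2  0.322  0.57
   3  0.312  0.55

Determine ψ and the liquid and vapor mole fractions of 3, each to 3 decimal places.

Newton iteration, ψ⁰ = 0.64:
  ψ = 0.640: g = -0.1664, g' = -0.372 → ψ = 0.193
  ψ = 0.193: g = -0.0006, g' = -0.399 → ψ = 0.192
Converged at ψ = 0.192.
Compositions from xᵢ = zᵢ/(1+ψ(Kᵢ−1)), yᵢ = Kᵢxᵢ:
  1: x = 0.308, y = 0.612
  2: x = 0.351, y = 0.200
  3: x = 0.341, y = 0.188

ψ = 0.192, x_3 = 0.341, y_3 = 0.188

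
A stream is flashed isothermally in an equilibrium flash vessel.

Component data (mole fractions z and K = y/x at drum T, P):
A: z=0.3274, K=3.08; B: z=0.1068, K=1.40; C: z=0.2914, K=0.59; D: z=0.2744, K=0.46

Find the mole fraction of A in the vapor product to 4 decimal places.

Rachford–Rice: g(V/F) = Σ zᵢ(Kᵢ−1)/(1+V/F(Kᵢ−1)) = 0.
g(0) = ΣzᵢKᵢ − 1 = 0.4561 and g(1) = 1 − Σzᵢ/Kᵢ = -0.2730, so a root lies in (0, 1).
Iterate (Newton) starting at V/F = 0.53:
  V/F = 0.5300: g = -0.00107, g' = -0.5691 → V/F = 0.5281
Converged at V/F = 0.5281.
Compositions from xᵢ = zᵢ/(1+V/F(Kᵢ−1)), yᵢ = Kᵢxᵢ:
  A: x = 0.1560, y = 0.4805
  B: x = 0.0882, y = 0.1234
  C: x = 0.3719, y = 0.2194
  D: x = 0.3839, y = 0.1766

y_A = 0.4805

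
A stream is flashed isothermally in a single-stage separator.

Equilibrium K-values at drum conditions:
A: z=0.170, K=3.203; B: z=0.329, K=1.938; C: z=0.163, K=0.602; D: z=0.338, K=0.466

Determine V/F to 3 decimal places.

V/F = 0.615

Rachford–Rice: g(V/F) = Σ zᵢ(Kᵢ−1)/(1+V/F(Kᵢ−1)) = 0.
g(0) = ΣzᵢKᵢ − 1 = 0.438 and g(1) = 1 − Σzᵢ/Kᵢ = -0.219, so a root lies in (0, 1).
Iterate (Newton) starting at V/F = 0.67:
  V/F = 0.670: g = -0.0287, g' = -0.525 → V/F = 0.615
Converged at V/F = 0.615.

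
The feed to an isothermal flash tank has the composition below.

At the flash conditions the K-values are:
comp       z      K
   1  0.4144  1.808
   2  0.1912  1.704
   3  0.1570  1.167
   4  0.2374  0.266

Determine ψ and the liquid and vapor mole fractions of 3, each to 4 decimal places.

Let ψ = V/F and solve Σ zᵢ(Kᵢ−1)/(1+ψ(Kᵢ−1)) = 0.
g(0) = ΣzᵢKᵢ − 1 = 0.3214 and g(1) = 1 − Σzᵢ/Kᵢ = -0.3684, so a root lies in (0, 1).
Newton–Raphson from ψ = 0.5:
  ψ = 0.5000: g = 0.08697, g' = -0.5120 → ψ = 0.6698
  ψ = 0.6698: g = -0.01049, g' = -0.6562 → ψ = 0.6539
  ψ = 0.6539: g = -0.00016, g' = -0.6367 → ψ = 0.6536
Converged at ψ = 0.6536.
Compositions from xᵢ = zᵢ/(1+ψ(Kᵢ−1)), yᵢ = Kᵢxᵢ:
  1: x = 0.2712, y = 0.4903
  2: x = 0.1309, y = 0.2231
  3: x = 0.1415, y = 0.1652
  4: x = 0.4563, y = 0.1214

ψ = 0.6536, x_3 = 0.1415, y_3 = 0.1652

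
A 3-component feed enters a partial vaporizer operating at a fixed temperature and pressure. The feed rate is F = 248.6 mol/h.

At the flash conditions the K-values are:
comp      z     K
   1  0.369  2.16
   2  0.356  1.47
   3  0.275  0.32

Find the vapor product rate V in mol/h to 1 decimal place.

V = 176.0 mol/h

Iterate (Newton) starting at β = 0.5:
  β = 0.500: g = 0.1231, g' = -0.542 → β = 0.727
  β = 0.727: g = -0.0128, g' = -0.687 → β = 0.708
Converged at β = 0.708.
Then V = β·F = 0.7079·248.6 = 176.0 mol/h and L = F − V = 72.6 mol/h.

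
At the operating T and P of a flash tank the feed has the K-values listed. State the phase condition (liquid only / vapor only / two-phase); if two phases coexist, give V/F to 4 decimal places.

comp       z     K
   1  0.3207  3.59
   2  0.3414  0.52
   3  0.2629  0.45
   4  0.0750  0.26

two-phase, V/F = 0.3333

ΣzᵢKᵢ = 1.4666; Σzᵢ/Kᵢ = 1.6186.
Both exceed 1, so a two-phase solution exists.
Material balance + equilibrium reduce to Σ zᵢ(Kᵢ−1)/(1+ψ(Kᵢ−1)) = 0.
Newton–Raphson from ψ = 0.5:
  ψ = 0.5000: g = -0.14123, g' = -0.7994 → ψ = 0.3233
  ψ = 0.3233: g = 0.00925, g' = -0.9360 → ψ = 0.3332
  ψ = 0.3332: g = 0.00007, g' = -0.9229 → ψ = 0.3333
Converged at ψ = 0.3333.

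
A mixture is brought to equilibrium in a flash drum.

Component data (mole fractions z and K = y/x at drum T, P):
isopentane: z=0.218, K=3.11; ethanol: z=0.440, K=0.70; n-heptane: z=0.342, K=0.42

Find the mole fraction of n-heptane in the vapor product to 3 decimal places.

y_n-heptane = 0.157

Let ψ = V/F and solve Σ zᵢ(Kᵢ−1)/(1+ψ(Kᵢ−1)) = 0.
g(0) = ΣzᵢKᵢ − 1 = 0.130 and g(1) = 1 − Σzᵢ/Kᵢ = -0.513, so a root lies in (0, 1).
Newton iteration, ψ⁰ = 0.5:
  ψ = 0.500: g = -0.2108, g' = -0.513 → ψ = 0.089
  ψ = 0.089: g = 0.0426, g' = -0.858 → ψ = 0.139
  ψ = 0.139: g = 0.0025, g' = -0.760 → ψ = 0.142
Converged at ψ = 0.142.
Compositions from xᵢ = zᵢ/(1+ψ(Kᵢ−1)), yᵢ = Kᵢxᵢ:
  isopentane: x = 0.168, y = 0.522
  ethanol: x = 0.460, y = 0.322
  n-heptane: x = 0.373, y = 0.157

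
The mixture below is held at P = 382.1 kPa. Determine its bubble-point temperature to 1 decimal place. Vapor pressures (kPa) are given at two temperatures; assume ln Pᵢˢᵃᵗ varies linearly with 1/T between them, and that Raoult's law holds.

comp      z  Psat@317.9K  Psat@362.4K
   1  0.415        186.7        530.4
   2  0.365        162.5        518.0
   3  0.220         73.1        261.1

Bubble-point temperature: ΣzᵢPᵢˢᵃᵗ(T) = P. Interpolate ln Pᵢˢᵃᵗ = aᵢ + bᵢ/T.
  T = 317.9 K: ΣzᵢPᵢˢᵃᵗ = 152.87 kPa
  T = 362.4 K: ΣzᵢPᵢˢᵃᵗ = 466.63 kPa
  T = 340.1 K: ΣzᵢPᵢˢᵃᵗ = 276.46 kPa
  T = 351.2 K: ΣzᵢPᵢˢᵃᵗ = 361.68 kPa
  T = 356.8 K: ΣzᵢPᵢˢᵃᵗ = 411.62 kPa
  T = 354.0 K: ΣzᵢPᵢˢᵃᵗ = 386.04 kPa
  T = 352.6 K: ΣzᵢPᵢˢᵃᵗ = 373.71 kPa
Interpolating between 352.6 K and 354.0 K gives T ≈ 353.6 K.

T = 353.6 K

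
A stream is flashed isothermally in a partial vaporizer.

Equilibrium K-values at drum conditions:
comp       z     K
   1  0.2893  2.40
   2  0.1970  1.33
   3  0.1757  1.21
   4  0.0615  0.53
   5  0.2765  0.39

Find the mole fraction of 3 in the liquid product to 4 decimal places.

x_3 = 0.1560

Let β = V/F and solve Σ zᵢ(Kᵢ−1)/(1+β(Kᵢ−1)) = 0.
Feasibility: ΣzᵢKᵢ = 1.3094, Σzᵢ/Kᵢ = 1.2389 — both > 1, two phases present.
Newton–Raphson from β = 0.5:
  β = 0.5000: g = 0.04697, g' = -0.4546 → β = 0.6033
  β = 0.6033: g = -0.00071, g' = -0.4717 → β = 0.6018
Converged at β = 0.6018.
Compositions from xᵢ = zᵢ/(1+β(Kᵢ−1)), yᵢ = Kᵢxᵢ:
  1: x = 0.1570, y = 0.3768
  2: x = 0.1644, y = 0.2186
  3: x = 0.1560, y = 0.1887
  4: x = 0.0858, y = 0.0455
  5: x = 0.4369, y = 0.1704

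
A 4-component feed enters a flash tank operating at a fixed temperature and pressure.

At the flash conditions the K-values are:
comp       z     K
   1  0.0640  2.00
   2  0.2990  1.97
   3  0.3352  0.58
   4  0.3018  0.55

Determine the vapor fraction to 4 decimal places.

Material balance + equilibrium reduce to Σ zᵢ(Kᵢ−1)/(1+ψ(Kᵢ−1)) = 0.
g(0) = ΣzᵢKᵢ − 1 = 0.0774 and g(1) = 1 − Σzᵢ/Kᵢ = -0.3104, so a root lies in (0, 1).
Newton–Raphson from ψ = 0.5:
  ψ = 0.5000: g = -0.11547, g' = -0.3525 → ψ = 0.1724
  ψ = 0.1724: g = 0.00405, g' = -0.3936 → ψ = 0.1827
  ψ = 0.1827: g = 0.00002, g' = -0.3907 → ψ = 0.1828
Converged at ψ = 0.1828.

ψ = 0.1828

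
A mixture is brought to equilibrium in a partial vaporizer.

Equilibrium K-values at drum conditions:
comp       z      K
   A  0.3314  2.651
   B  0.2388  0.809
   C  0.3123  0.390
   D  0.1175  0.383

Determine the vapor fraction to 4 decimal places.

Material balance + equilibrium reduce to Σ zᵢ(Kᵢ−1)/(1+ψ(Kᵢ−1)) = 0.
Check two-phase: ΣzᵢKᵢ = 1.2385 > 1 and Σzᵢ/Kᵢ = 1.5277 > 1, so g(0) = 0.2385 > 0 and g(1) = -0.5277 < 0.
Iterate (Newton) starting at ψ = 0.57:
  ψ = 0.5700: g = -0.17318, g' = -0.6303 → ψ = 0.2952
  ψ = 0.2952: g = -0.00148, g' = -0.6578 → ψ = 0.2930
Converged at ψ = 0.2930.

ψ = 0.2930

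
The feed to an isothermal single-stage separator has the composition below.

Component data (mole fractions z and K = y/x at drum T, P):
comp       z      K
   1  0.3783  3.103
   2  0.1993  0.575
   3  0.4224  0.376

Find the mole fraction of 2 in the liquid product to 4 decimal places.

Rachford–Rice: g(V/F) = Σ zᵢ(Kᵢ−1)/(1+V/F(Kᵢ−1)) = 0.
Feasibility: ΣzᵢKᵢ = 1.4473, Σzᵢ/Kᵢ = 1.5919 — both > 1, two phases present.
Newton–Raphson from V/F = 0.5:
  V/F = 0.5000: g = -0.10287, g' = -0.8030 → V/F = 0.3719
  V/F = 0.3719: g = 0.00258, g' = -0.8565 → V/F = 0.3749
Converged at V/F = 0.3749.
Compositions from xᵢ = zᵢ/(1+V/F(Kᵢ−1)), yᵢ = Kᵢxᵢ:
  1: x = 0.2115, y = 0.6564
  2: x = 0.2371, y = 0.1363
  3: x = 0.5514, y = 0.2073

x_2 = 0.2371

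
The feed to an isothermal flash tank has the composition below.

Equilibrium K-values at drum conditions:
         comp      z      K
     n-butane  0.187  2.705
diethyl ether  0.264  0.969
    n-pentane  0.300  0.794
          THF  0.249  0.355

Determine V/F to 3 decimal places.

V/F = 0.158

Rachford–Rice: g(V/F) = Σ zᵢ(Kᵢ−1)/(1+V/F(Kᵢ−1)) = 0.
g(0) = ΣzᵢKᵢ − 1 = 0.088 and g(1) = 1 − Σzᵢ/Kᵢ = -0.421, so a root lies in (0, 1).
Newton–Raphson from V/F = 0.3:
  V/F = 0.300: g = -0.0623, g' = -0.412 → V/F = 0.149
  V/F = 0.149: g = 0.0047, g' = -0.487 → V/F = 0.158
Converged at V/F = 0.158.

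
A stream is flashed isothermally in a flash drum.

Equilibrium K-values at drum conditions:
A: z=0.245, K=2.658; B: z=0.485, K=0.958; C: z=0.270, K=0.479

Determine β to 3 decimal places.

β = 0.533

Iterate (Newton) starting at β = 0.5:
  β = 0.500: g = 0.0111, g' = -0.336 → β = 0.533
Converged at β = 0.533.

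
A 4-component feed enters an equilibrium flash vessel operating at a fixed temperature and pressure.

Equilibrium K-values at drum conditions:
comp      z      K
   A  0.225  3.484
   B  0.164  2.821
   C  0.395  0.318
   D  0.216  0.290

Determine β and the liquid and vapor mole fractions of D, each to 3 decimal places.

β = 0.283, x_D = 0.270, y_D = 0.078

Iterate (Newton) starting at β = 0.5:
  β = 0.500: g = -0.2409, g' = -1.110 → β = 0.283
Converged at β = 0.283.
Compositions from xᵢ = zᵢ/(1+β(Kᵢ−1)), yᵢ = Kᵢxᵢ:
  A: x = 0.132, y = 0.461
  B: x = 0.108, y = 0.305
  C: x = 0.489, y = 0.156
  D: x = 0.270, y = 0.078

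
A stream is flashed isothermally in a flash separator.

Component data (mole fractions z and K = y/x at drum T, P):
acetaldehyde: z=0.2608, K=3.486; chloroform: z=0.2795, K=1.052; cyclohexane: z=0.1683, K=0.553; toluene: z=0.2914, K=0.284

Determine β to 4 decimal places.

β = 0.3415

Let β = V/F and solve Σ zᵢ(Kᵢ−1)/(1+β(Kᵢ−1)) = 0.
Check two-phase: ΣzᵢKᵢ = 1.3790 > 1 and Σzᵢ/Kᵢ = 1.6709 > 1, so g(0) = 0.3790 > 0 and g(1) = -0.6709 < 0.
Iterate (Newton) starting at β = 0.48:
  β = 0.4800: g = -0.10389, g' = -0.7371 → β = 0.3391
  β = 0.3391: g = 0.00189, g' = -0.7826 → β = 0.3415
Converged at β = 0.3415.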